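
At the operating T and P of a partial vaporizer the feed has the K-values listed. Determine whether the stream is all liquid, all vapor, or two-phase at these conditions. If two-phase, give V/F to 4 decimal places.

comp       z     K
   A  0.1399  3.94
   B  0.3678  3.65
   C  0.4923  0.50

ΣzᵢKᵢ = 2.1398; Σzᵢ/Kᵢ = 1.1209.
Both exceed 1, so a two-phase solution exists.
Let ψ = V/F and solve Σ zᵢ(Kᵢ−1)/(1+ψ(Kᵢ−1)) = 0.
Iterate (Newton) starting at ψ = 0.5:
  ψ = 0.5000: g = 0.25753, g' = -0.8948 → ψ = 0.7878
  ψ = 0.7878: g = 0.03357, g' = -0.7159 → ψ = 0.8347
  ψ = 0.8347: g = 0.00007, g' = -0.7143 → ψ = 0.8348
Converged at ψ = 0.8348.

two-phase, V/F = 0.8348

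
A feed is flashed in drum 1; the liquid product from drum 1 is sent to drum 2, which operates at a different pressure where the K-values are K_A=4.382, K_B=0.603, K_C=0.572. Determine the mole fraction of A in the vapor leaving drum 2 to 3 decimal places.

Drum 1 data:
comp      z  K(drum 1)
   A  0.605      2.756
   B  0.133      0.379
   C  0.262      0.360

Drum 1:
Newton iteration, ψ₁⁰ = 0.5:
  ψ₁ = 0.500: g = 0.1993, g' = -0.869 → ψ₁ = 0.729
  ψ₁ = 0.729: g = 0.0003, g' = -0.907 → ψ₁ = 0.730
Converged at ψ₁ = 0.730.
Drum-1 compositions:
  A: x = 0.265, y = 0.731
  B: x = 0.243, y = 0.092
  C: x = 0.492, y = 0.177
Drum-2 feed = drum-1 liquid: z₂ = (0.2652, 0.2432, 0.4916).
Drum 2:
Let ψ₂ = V/F and solve Σ zᵢ(Kᵢ−1)/(1+ψ₂(Kᵢ−1)) = 0.
g(0) = ΣzᵢKᵢ − 1 = 0.590 and g(1) = 1 − Σzᵢ/Kᵢ = -0.323, so a root lies in (0, 1).
Newton–Raphson from ψ₂ = 0.68:
  ψ₂ = 0.680: g = -0.1572, g' = -0.530 → ψ₂ = 0.383
  ψ₂ = 0.383: g = 0.0251, g' = -0.758 → ψ₂ = 0.416
  ψ₂ = 0.416: g = 0.0008, g' = -0.712 → ψ₂ = 0.417
Converged at ψ₂ = 0.417.
  A: x = 0.110, y = 0.482
  B: x = 0.292, y = 0.176
  C: x = 0.599, y = 0.342

y_A (drum 2) = 0.482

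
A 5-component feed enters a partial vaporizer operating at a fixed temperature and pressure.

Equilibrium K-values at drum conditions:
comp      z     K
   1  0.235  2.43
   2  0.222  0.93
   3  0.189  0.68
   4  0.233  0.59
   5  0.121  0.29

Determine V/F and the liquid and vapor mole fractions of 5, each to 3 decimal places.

Material balance + equilibrium reduce to Σ zᵢ(Kᵢ−1)/(1+V/F(Kᵢ−1)) = 0.
Check two-phase: ΣzᵢKᵢ = 1.079 > 1 and Σzᵢ/Kᵢ = 1.426 > 1, so g(0) = 0.079 > 0 and g(1) = -0.426 < 0.
Newton–Raphson from V/F = 0.5:
  V/F = 0.500: g = -0.1455, g' = -0.401 → V/F = 0.137
  V/F = 0.137: g = 0.0058, g' = -0.477 → V/F = 0.149
Converged at V/F = 0.149.
Compositions from xᵢ = zᵢ/(1+V/F(Kᵢ−1)), yᵢ = Kᵢxᵢ:
  1: x = 0.194, y = 0.471
  2: x = 0.224, y = 0.209
  3: x = 0.198, y = 0.135
  4: x = 0.248, y = 0.146
  5: x = 0.135, y = 0.039

V/F = 0.149, x_5 = 0.135, y_5 = 0.039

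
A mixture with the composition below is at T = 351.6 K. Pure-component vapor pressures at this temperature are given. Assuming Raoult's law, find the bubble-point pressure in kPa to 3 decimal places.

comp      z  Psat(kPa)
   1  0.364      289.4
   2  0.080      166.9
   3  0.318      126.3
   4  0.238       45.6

At the bubble point ψ → 0, so ΣzᵢKᵢ = 1 with Kᵢ = Pᵢˢᵃᵗ/P ⇒ P = ΣzᵢPᵢˢᵃᵗ.
P = 0.364·289.4 + 0.080·166.9 + 0.318·126.3 + 0.238·45.6 = 169.710 kPa

Pbub = 169.710 kPa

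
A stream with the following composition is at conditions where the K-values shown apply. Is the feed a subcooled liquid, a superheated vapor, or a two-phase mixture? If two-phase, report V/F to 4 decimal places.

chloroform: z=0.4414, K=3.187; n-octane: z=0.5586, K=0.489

two-phase, V/F = 0.6084

ΣzᵢKᵢ = 1.6799; Σzᵢ/Kᵢ = 1.2808.
Both exceed 1, so a two-phase solution exists.
Let ψ = V/F and solve Σ zᵢ(Kᵢ−1)/(1+ψ(Kᵢ−1)) = 0.
Binary case is linear: z₁(K₁−1)(1+ψ(K₂−1)) + z₂(K₂−1)(1+ψ(K₁−1)) = 0
⇒ ψ = [z₁(K₁−1)+z₂(K₂−1)] / [−(K₁−1)(K₂−1)] = 0.67990/1.11756 = 0.6084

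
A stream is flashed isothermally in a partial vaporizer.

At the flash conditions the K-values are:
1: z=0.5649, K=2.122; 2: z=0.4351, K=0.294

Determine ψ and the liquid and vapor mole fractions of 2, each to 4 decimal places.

ψ = 0.4124, x_2 = 0.6138, y_2 = 0.1805

Let ψ = V/F and solve Σ zᵢ(Kᵢ−1)/(1+ψ(Kᵢ−1)) = 0.
Feasibility: ΣzᵢKᵢ = 1.3266, Σzᵢ/Kᵢ = 1.7461 — both > 1, two phases present.
Binary case is linear: z₁(K₁−1)(1+ψ(K₂−1)) + z₂(K₂−1)(1+ψ(K₁−1)) = 0
⇒ ψ = [z₁(K₁−1)+z₂(K₂−1)] / [−(K₁−1)(K₂−1)] = 0.32664/0.79213 = 0.4124
Compositions from xᵢ = zᵢ/(1+ψ(Kᵢ−1)), yᵢ = Kᵢxᵢ:
  1: x = 0.3862, y = 0.8195
  2: x = 0.6138, y = 0.1805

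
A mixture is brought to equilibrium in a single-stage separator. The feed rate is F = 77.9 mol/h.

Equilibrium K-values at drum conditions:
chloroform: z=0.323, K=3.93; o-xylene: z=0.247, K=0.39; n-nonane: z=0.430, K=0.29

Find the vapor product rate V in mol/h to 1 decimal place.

Let ψ = V/F and solve Σ zᵢ(Kᵢ−1)/(1+ψ(Kᵢ−1)) = 0.
g(0) = ΣzᵢKᵢ − 1 = 0.490 and g(1) = 1 − Σzᵢ/Kᵢ = -1.198, so a root lies in (0, 1).
Newton–Raphson from ψ = 0.5:
  ψ = 0.500: g = -0.3062, g' = -1.168 → ψ = 0.238
  ψ = 0.238: g = 0.0143, g' = -1.403 → ψ = 0.248
Converged at ψ = 0.248.
Then V = ψ·F = 0.2480·77.9 = 19.3 mol/h and L = F − V = 58.6 mol/h.

V = 19.3 mol/h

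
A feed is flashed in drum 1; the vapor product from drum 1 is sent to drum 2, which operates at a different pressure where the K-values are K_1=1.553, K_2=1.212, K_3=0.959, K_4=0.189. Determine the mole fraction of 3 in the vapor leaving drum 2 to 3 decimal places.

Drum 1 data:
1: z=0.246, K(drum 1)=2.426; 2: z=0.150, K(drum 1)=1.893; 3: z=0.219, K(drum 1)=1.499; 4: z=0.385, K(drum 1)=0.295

Drum 1:
Newton iteration, ψ₁⁰ = 0.57:
  ψ₁ = 0.570: g = -0.0864, g' = -0.773 → ψ₁ = 0.458
  ψ₁ = 0.458: g = -0.0047, g' = -0.697 → ψ₁ = 0.451
Converged at ψ₁ = 0.451.
Drum-1 compositions:
  1: x = 0.150, y = 0.363
  2: x = 0.107, y = 0.202
  3: x = 0.179, y = 0.268
  4: x = 0.565, y = 0.167
Drum-2 feed = drum-1 vapor: z₂ = (0.3631, 0.2024, 0.2679, 0.1666).
Drum 2:
Let ψ₂ = V/F and solve Σ zᵢ(Kᵢ−1)/(1+ψ₂(Kᵢ−1)) = 0.
Check two-phase: ΣzᵢKᵢ = 1.098 > 1 and Σzᵢ/Kᵢ = 1.562 > 1, so g(0) = 0.098 > 0 and g(1) = -0.562 < 0.
Newton iteration, ψ₂⁰ = 0.42:
  ψ₂ = 0.420: g = -0.0137, g' = -0.333 → ψ₂ = 0.379
  ψ₂ = 0.379: g = -0.0004, g' = -0.312 → ψ₂ = 0.377
Converged at ψ₂ = 0.377.
  1: x = 0.300, y = 0.467
  2: x = 0.187, y = 0.227
  3: x = 0.272, y = 0.261
  4: x = 0.240, y = 0.045

y_3 (drum 2) = 0.261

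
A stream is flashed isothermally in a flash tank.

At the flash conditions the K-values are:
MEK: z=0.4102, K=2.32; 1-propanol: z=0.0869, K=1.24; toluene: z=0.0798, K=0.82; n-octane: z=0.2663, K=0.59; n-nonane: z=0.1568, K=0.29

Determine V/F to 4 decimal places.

V/F = 0.5361

Newton iteration, V/F⁰ = 0.5:
  V/F = 0.5000: g = 0.01908, g' = -0.5273 → V/F = 0.5362
  V/F = 0.5362: g = -0.00007, g' = -0.5318 → V/F = 0.5361
Converged at V/F = 0.5361.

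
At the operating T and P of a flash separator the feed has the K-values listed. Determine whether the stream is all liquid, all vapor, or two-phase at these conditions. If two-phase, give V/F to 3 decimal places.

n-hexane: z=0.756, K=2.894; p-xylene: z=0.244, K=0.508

ΣzᵢKᵢ = 2.312; Σzᵢ/Kᵢ = 0.742.
Since Σzᵢ/Kᵢ < 1 the mixture is above its dew point — single vapor phase.

all vapor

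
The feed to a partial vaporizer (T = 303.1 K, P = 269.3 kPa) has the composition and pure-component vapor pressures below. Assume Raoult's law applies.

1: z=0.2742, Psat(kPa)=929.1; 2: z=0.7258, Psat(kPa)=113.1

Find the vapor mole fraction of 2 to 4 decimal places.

y_2 = 0.3396

Raoult's law: Kᵢ = Pᵢˢᵃᵗ/P = Pᵢˢᵃᵗ/269.3.
  K_1 = 929.1/269.3 = 3.450056, K_2 = 113.1/269.3 = 0.419978
Let β = V/F and solve Σ zᵢ(Kᵢ−1)/(1+β(Kᵢ−1)) = 0.
Check two-phase: ΣzᵢKᵢ = 1.2508 > 1 and Σzᵢ/Kᵢ = 1.8077 > 1, so g(0) = 0.2508 > 0 and g(1) = -0.8077 < 0.
Binary case is linear: z₁(K₁−1)(1+β(K₂−1)) + z₂(K₂−1)(1+β(K₁−1)) = 0
⇒ β = [z₁(K₁−1)+z₂(K₂−1)] / [−(K₁−1)(K₂−1)] = 0.25083/1.42109 = 0.1765
Compositions from xᵢ = zᵢ/(1+β(Kᵢ−1)), yᵢ = Kᵢxᵢ:
  1: x = 0.1914, y = 0.6604
  2: x = 0.8086, y = 0.3396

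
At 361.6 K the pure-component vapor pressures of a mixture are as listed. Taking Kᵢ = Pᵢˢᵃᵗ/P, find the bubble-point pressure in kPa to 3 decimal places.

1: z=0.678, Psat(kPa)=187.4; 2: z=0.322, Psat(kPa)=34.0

At the bubble point ψ → 0, so ΣzᵢKᵢ = 1 with Kᵢ = Pᵢˢᵃᵗ/P ⇒ P = ΣzᵢPᵢˢᵃᵗ.
P = 0.678·187.4 + 0.322·34.0 = 138.005 kPa

Pbub = 138.005 kPa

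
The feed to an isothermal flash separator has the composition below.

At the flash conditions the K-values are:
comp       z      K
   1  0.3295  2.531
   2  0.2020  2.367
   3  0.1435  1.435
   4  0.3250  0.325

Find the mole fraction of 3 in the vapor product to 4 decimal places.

Material balance + equilibrium reduce to Σ zᵢ(Kᵢ−1)/(1+β(Kᵢ−1)) = 0.
Feasibility: ΣzᵢKᵢ = 1.6236, Σzᵢ/Kᵢ = 1.3155 — both > 1, two phases present.
Newton–Raphson from β = 0.5:
  β = 0.5000: g = 0.16990, g' = -0.7367 → β = 0.7306
  β = 0.7306: g = -0.00921, g' = -0.8587 → β = 0.7199
  β = 0.7199: g = -0.00006, g' = -0.8467 → β = 0.7198
Converged at β = 0.7198.
Compositions from xᵢ = zᵢ/(1+β(Kᵢ−1)), yᵢ = Kᵢxᵢ:
  1: x = 0.1568, y = 0.3967
  2: x = 0.1018, y = 0.2410
  3: x = 0.1093, y = 0.1568
  4: x = 0.6322, y = 0.2054

y_3 = 0.1568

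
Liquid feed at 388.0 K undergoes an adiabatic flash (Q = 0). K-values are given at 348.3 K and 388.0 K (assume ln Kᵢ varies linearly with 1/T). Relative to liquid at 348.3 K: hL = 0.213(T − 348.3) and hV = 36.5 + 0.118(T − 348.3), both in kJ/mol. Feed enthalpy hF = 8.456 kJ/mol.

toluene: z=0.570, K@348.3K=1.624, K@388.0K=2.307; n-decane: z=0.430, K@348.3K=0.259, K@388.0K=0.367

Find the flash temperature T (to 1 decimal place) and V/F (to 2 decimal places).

Adiabatic flash: solve Rachford–Rice at each trial T, then check hF = ψ·hV(T) + (1−ψ)·hL(T).
  T = 348.3 K: K = (1.624, 0.259), RR gives ψ = 0.080, H_out = 2.925 kJ/mol
  T = 388.0 K: K = (2.307, 0.367), RR gives ψ = 0.571, H_out = 27.160 kJ/mol
  T = 368.1 K: K = (1.953, 0.311), RR gives ψ = 0.376, H_out = 17.243 kJ/mol
  T = 358.2 K: K = (1.786, 0.285), RR gives ψ = 0.249, H_out = 10.975 kJ/mol
  T = 353.2 K: K = (1.703, 0.272), RR gives ψ = 0.171, H_out = 7.204 kJ/mol
  T = 355.7 K: K = (1.744, 0.278), RR gives ψ = 0.212, H_out = 9.153 kJ/mol
  T = 354.4 K: K = (1.723, 0.275), RR gives ψ = 0.191, H_out = 8.157 kJ/mol
Linear interpolation between T = 354.4 (H_out = 8.157) and T = 355.7 (H_out = 9.153) on hF = 8.456 gives T ≈ 354.8 K, at which ψ = 0.20.

T = 354.8 K, V/F = 0.20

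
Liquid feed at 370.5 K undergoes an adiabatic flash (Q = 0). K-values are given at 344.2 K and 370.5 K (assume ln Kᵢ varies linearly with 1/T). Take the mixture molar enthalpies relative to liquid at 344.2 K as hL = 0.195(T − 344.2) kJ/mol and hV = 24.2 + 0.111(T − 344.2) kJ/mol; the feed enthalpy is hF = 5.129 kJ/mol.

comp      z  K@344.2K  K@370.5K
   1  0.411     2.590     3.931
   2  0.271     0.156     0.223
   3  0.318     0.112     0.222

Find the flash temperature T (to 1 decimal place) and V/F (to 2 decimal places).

Adiabatic flash: solve Rachford–Rice at each trial T, then check hF = ψ·hV(T) + (1−ψ)·hL(T).
  T = 344.2 K: K = (2.590, 0.156, 0.112), RR gives ψ = 0.103, H_out = 2.497 kJ/mol
  T = 370.5 K: K = (3.931, 0.223, 0.222), RR gives ψ = 0.328, H_out = 12.333 kJ/mol
  T = 357.4 K: K = (3.218, 0.188, 0.160), RR gives ψ = 0.231, H_out = 7.914 kJ/mol
  T = 350.8 K: K = (2.893, 0.171, 0.134), RR gives ψ = 0.173, H_out = 5.380 kJ/mol
  T = 347.5 K: K = (2.739, 0.164, 0.123), RR gives ψ = 0.140, H_out = 3.992 kJ/mol
  T = 349.1 K: K = (2.813, 0.167, 0.128), RR gives ψ = 0.156, H_out = 4.677 kJ/mol
Linear interpolation between T = 349.1 (H_out = 4.677) and T = 350.8 (H_out = 5.380) on hF = 5.129 gives T ≈ 350.2 K, at which ψ = 0.17.

T = 350.2 K, V/F = 0.17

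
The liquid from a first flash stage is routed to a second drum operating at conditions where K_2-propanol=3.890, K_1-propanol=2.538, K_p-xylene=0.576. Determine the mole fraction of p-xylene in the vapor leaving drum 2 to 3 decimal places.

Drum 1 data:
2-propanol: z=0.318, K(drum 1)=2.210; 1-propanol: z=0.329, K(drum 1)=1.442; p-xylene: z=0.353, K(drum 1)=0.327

Drum 1:
Rachford–Rice: g(ψ₁) = Σ zᵢ(Kᵢ−1)/(1+ψ₁(Kᵢ−1)) = 0.
g(0) = ΣzᵢKᵢ − 1 = 0.293 and g(1) = 1 − Σzᵢ/Kᵢ = -0.452, so a root lies in (0, 1).
Iterate (Newton) starting at ψ₁ = 0.5:
  ψ₁ = 0.500: g = 0.0008, g' = -0.587 → ψ₁ = 0.501
Converged at ψ₁ = 0.501.
Drum-1 compositions:
  2-propanol: x = 0.198, y = 0.437
  1-propanol: x = 0.269, y = 0.388
  p-xylene: x = 0.533, y = 0.174
Drum-2 feed = drum-1 liquid: z₂ = (0.1979, 0.2693, 0.5327).
Drum 2:
Let ψ₂ = V/F and solve Σ zᵢ(Kᵢ−1)/(1+ψ₂(Kᵢ−1)) = 0.
Check two-phase: ΣzᵢKᵢ = 1.760 > 1 and Σzᵢ/Kᵢ = 1.082 > 1, so g(0) = 0.760 > 0 and g(1) = -0.082 < 0.
Newton iteration, ψ₂⁰ = 0.62:
  ψ₂ = 0.620: g = 0.1105, g' = -0.555 → ψ₂ = 0.819
  ψ₂ = 0.819: g = 0.0072, g' = -0.495 → ψ₂ = 0.833
Converged at ψ₂ = 0.833.
  2-propanol: x = 0.058, y = 0.226
  1-propanol: x = 0.118, y = 0.300
  p-xylene: x = 0.824, y = 0.475

y_p-xylene (drum 2) = 0.475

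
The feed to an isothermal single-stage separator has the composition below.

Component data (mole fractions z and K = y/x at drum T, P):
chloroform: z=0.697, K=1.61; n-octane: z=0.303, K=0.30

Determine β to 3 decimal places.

Let β = V/F and solve Σ zᵢ(Kᵢ−1)/(1+β(Kᵢ−1)) = 0.
Check two-phase: ΣzᵢKᵢ = 1.213 > 1 and Σzᵢ/Kᵢ = 1.443 > 1, so g(0) = 0.213 > 0 and g(1) = -0.443 < 0.
Binary case is linear: z₁(K₁−1)(1+β(K₂−1)) + z₂(K₂−1)(1+β(K₁−1)) = 0
⇒ β = [z₁(K₁−1)+z₂(K₂−1)] / [−(K₁−1)(K₂−1)] = 0.2131/0.4270 = 0.499

β = 0.499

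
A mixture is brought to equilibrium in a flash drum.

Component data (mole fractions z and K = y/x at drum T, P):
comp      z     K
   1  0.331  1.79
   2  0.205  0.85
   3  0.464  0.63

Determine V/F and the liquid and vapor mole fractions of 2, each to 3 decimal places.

Rachford–Rice: g(V/F) = Σ zᵢ(Kᵢ−1)/(1+V/F(Kᵢ−1)) = 0.
Check two-phase: ΣzᵢKᵢ = 1.059 > 1 and Σzᵢ/Kᵢ = 1.163 > 1, so g(0) = 0.059 > 0 and g(1) = -0.163 < 0.
Newton–Raphson from V/F = 0.5:
  V/F = 0.500: g = -0.0564, g' = -0.207 → V/F = 0.228
  V/F = 0.228: g = 0.0023, g' = -0.229 → V/F = 0.238
Converged at V/F = 0.238.
Compositions from xᵢ = zᵢ/(1+V/F(Kᵢ−1)), yᵢ = Kᵢxᵢ:
  1: x = 0.279, y = 0.499
  2: x = 0.213, y = 0.181
  3: x = 0.509, y = 0.321

V/F = 0.238, x_2 = 0.213, y_2 = 0.181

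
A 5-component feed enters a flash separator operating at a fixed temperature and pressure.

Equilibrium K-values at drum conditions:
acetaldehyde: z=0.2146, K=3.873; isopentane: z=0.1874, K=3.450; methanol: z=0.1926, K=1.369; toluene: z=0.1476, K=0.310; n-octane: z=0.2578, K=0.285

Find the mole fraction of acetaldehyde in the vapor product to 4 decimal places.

y_acetaldehyde = 0.3134

Newton–Raphson from ψ = 0.5:
  ψ = 0.5000: g = 0.07702, g' = -1.0273 → ψ = 0.5750
  ψ = 0.5750: g = -0.00008, g' = -1.0367 → ψ = 0.5749
Converged at ψ = 0.5749.
Compositions from xᵢ = zᵢ/(1+ψ(Kᵢ−1)), yᵢ = Kᵢxᵢ:
  acetaldehyde: x = 0.0809, y = 0.3134
  isopentane: x = 0.0778, y = 0.2684
  methanol: x = 0.1589, y = 0.2175
  toluene: x = 0.2446, y = 0.0758
  n-octane: x = 0.4377, y = 0.1248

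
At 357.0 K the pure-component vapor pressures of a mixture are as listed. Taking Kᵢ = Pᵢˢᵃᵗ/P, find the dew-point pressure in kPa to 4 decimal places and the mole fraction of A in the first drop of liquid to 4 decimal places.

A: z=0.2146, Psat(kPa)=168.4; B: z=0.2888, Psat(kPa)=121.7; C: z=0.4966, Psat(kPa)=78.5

At the dew point ψ → 1, so Σzᵢ/Kᵢ = 1 with Kᵢ = Pᵢˢᵃᵗ/P ⇒ 1/P = Σzᵢ/Pᵢˢᵃᵗ.
1/P = 0.2146/168.4 + 0.2888/121.7 + 0.4966/78.5 = 0.0099735 ⇒ P = 100.2656 kPa
xᵢ = zᵢP/Pᵢˢᵃᵗ ⇒ x_A = 0.2146·100.2656/168.4 = 0.1278

Pdew = 100.2656 kPa, x_A = 0.1278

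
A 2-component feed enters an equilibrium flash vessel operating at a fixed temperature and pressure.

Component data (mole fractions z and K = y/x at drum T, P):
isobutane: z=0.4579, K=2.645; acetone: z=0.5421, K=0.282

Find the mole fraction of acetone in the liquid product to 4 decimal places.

Rachford–Rice: g(β) = Σ zᵢ(Kᵢ−1)/(1+β(Kᵢ−1)) = 0.
Check two-phase: ΣzᵢKᵢ = 1.3640 > 1 and Σzᵢ/Kᵢ = 2.0955 > 1, so g(0) = 0.3640 > 0 and g(1) = -1.0955 < 0.
Iterate (Newton) starting at β = 0.54:
  β = 0.5400: g = -0.23680, g' = -1.0930 → β = 0.3233
  β = 0.3233: g = -0.01520, g' = -1.0020 → β = 0.3082
Converged at β = 0.3082.
Compositions from xᵢ = zᵢ/(1+β(Kᵢ−1)), yᵢ = Kᵢxᵢ:
  isobutane: x = 0.3039, y = 0.8037
  acetone: x = 0.6961, y = 0.1963

x_acetone = 0.6961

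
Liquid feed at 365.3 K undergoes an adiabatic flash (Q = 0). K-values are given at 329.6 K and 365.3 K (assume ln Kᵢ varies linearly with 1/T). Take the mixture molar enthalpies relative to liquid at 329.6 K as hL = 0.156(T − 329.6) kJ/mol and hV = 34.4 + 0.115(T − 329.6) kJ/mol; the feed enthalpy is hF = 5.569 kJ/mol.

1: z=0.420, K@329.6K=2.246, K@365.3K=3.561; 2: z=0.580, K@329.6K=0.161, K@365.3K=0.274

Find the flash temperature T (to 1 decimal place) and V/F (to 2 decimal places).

Adiabatic flash: solve Rachford–Rice at each trial T, then check hF = ψ·hV(T) + (1−ψ)·hL(T).
  T = 329.6 K: K = (2.246, 0.161), RR gives ψ = 0.035, H_out = 1.208 kJ/mol
  T = 365.3 K: K = (3.561, 0.274), RR gives ψ = 0.352, H_out = 17.164 kJ/mol
  T = 347.5 K: K = (2.864, 0.213), RR gives ψ = 0.223, H_out = 10.283 kJ/mol
  T = 338.6 K: K = (2.546, 0.186), RR gives ψ = 0.141, H_out = 6.197 kJ/mol
  T = 334.1 K: K = (2.393, 0.173), RR gives ψ = 0.092, H_out = 3.841 kJ/mol
  T = 336.4 K: K = (2.471, 0.180), RR gives ψ = 0.118, H_out = 5.075 kJ/mol
Linear interpolation between T = 336.4 (H_out = 5.075) and T = 338.6 (H_out = 6.197) on hF = 5.569 gives T ≈ 337.4 K, at which ψ = 0.13.

T = 337.4 K, V/F = 0.13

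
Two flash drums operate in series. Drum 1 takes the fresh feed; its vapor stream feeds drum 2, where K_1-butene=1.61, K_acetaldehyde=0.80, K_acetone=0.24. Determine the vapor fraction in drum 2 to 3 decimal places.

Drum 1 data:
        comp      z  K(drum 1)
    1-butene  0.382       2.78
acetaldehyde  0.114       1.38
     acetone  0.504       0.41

Drum 1:
Let ψ₁ = V/F and solve Σ zᵢ(Kᵢ−1)/(1+ψ₁(Kᵢ−1)) = 0.
Feasibility: ΣzᵢKᵢ = 1.426, Σzᵢ/Kᵢ = 1.449 — both > 1, two phases present.
Iterate (Newton) starting at ψ₁ = 0.5:
  ψ₁ = 0.500: g = -0.0256, g' = -0.703 → ψ₁ = 0.464
Converged at ψ₁ = 0.464.
Drum-1 compositions:
  1-butene: x = 0.209, y = 0.582
  acetaldehyde: x = 0.097, y = 0.134
  acetone: x = 0.694, y = 0.284
Drum-2 feed = drum-1 vapor: z₂ = (0.5818, 0.1338, 0.2845).
Drum 2:
Rachford–Rice: g(ψ₂) = Σ zᵢ(Kᵢ−1)/(1+ψ₂(Kᵢ−1)) = 0.
Feasibility: ΣzᵢKᵢ = 1.112, Σzᵢ/Kᵢ = 1.714 — both > 1, two phases present.
Iterate (Newton) starting at ψ₂ = 0.5:
  ψ₂ = 0.500: g = -0.1065, g' = -0.561 → ψ₂ = 0.310
  ψ₂ = 0.310: g = -0.0130, g' = -0.440 → ψ₂ = 0.281
  ψ₂ = 0.281: g = -0.0002, g' = -0.429 → ψ₂ = 0.280
Converged at ψ₂ = 0.280.
  1-butene: x = 0.497, y = 0.800
  acetaldehyde: x = 0.142, y = 0.113
  acetone: x = 0.361, y = 0.087

V/F (drum 2) = 0.280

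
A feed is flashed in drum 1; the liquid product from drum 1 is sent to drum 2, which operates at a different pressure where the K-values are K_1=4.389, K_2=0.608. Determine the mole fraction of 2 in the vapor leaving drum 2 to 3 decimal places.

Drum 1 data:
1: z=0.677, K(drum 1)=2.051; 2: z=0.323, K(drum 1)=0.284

y_2 (drum 2) = 0.545

Drum 1:
Material balance + equilibrium reduce to Σ zᵢ(Kᵢ−1)/(1+ψ₁(Kᵢ−1)) = 0.
Check two-phase: ΣzᵢKᵢ = 1.480 > 1 and Σzᵢ/Kᵢ = 1.467 > 1, so g(0) = 0.480 > 0 and g(1) = -0.467 < 0.
Iterate (Newton) starting at ψ₁ = 0.66:
  ψ₁ = 0.660: g = -0.0184, g' = -0.856 → ψ₁ = 0.639
  ψ₁ = 0.639: g = -0.0003, g' = -0.830 → ψ₁ = 0.638
Converged at ψ₁ = 0.638.
Drum-1 compositions:
  1: x = 0.405, y = 0.831
  2: x = 0.595, y = 0.169
Drum-2 feed = drum-1 liquid: z₂ = (0.4052, 0.5948).
Drum 2:
Rachford–Rice: g(ψ₂) = Σ zᵢ(Kᵢ−1)/(1+ψ₂(Kᵢ−1)) = 0.
Feasibility: ΣzᵢKᵢ = 2.140, Σzᵢ/Kᵢ = 1.071 — both > 1, two phases present.
Binary case is linear: z₁(K₁−1)(1+ψ₂(K₂−1)) + z₂(K₂−1)(1+ψ₂(K₁−1)) = 0
⇒ ψ₂ = [z₁(K₁−1)+z₂(K₂−1)] / [−(K₁−1)(K₂−1)] = 1.1401/1.3285 = 0.858
  1: x = 0.104, y = 0.455
  2: x = 0.896, y = 0.545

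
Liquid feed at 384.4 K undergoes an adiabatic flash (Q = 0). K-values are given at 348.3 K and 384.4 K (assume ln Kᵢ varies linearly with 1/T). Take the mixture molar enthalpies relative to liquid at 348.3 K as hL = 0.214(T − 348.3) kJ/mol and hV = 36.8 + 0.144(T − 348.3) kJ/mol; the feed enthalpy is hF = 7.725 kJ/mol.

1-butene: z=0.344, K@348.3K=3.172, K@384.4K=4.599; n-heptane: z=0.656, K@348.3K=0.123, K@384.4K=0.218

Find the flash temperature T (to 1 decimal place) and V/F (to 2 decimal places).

T = 359.2 K, V/F = 0.15

Adiabatic flash: solve Rachford–Rice at each trial T, then check hF = ψ·hV(T) + (1−ψ)·hL(T).
  T = 348.3 K: K = (3.172, 0.123), RR gives ψ = 0.090, H_out = 3.320 kJ/mol
  T = 384.4 K: K = (4.599, 0.218), RR gives ψ = 0.258, H_out = 16.555 kJ/mol
  T = 366.4 K: K = (3.857, 0.166), RR gives ψ = 0.183, H_out = 10.373 kJ/mol
  T = 357.4 K: K = (3.508, 0.144), RR gives ψ = 0.140, H_out = 7.016 kJ/mol
  T = 361.9 K: K = (3.680, 0.155), RR gives ψ = 0.162, H_out = 8.725 kJ/mol
  T = 359.6 K: K = (3.592, 0.149), RR gives ψ = 0.151, H_out = 7.859 kJ/mol
  T = 358.5 K: K = (3.550, 0.146), RR gives ψ = 0.146, H_out = 7.440 kJ/mol
Linear interpolation between T = 358.5 (H_out = 7.440) and T = 359.6 (H_out = 7.859) on hF = 7.725 gives T ≈ 359.2 K, at which ψ = 0.15.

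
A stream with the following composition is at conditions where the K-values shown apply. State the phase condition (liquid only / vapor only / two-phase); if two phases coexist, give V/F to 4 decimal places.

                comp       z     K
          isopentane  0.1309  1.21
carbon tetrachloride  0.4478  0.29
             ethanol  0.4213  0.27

liquid only

ΣzᵢKᵢ = 0.4020; Σzᵢ/Kᵢ = 3.2127.
Since ΣzᵢKᵢ < 1 the mixture is below its bubble point — single liquid phase.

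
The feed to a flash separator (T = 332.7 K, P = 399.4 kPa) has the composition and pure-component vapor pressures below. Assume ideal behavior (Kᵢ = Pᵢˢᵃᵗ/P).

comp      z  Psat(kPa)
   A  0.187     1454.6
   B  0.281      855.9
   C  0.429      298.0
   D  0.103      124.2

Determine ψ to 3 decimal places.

Raoult's law: Kᵢ = Pᵢˢᵃᵗ/P = Pᵢˢᵃᵗ/399.4.
  K_A = 1454.6/399.4 = 3.64196, K_B = 855.9/399.4 = 2.14296, K_C = 298.0/399.4 = 0.74612, K_D = 124.2/399.4 = 0.31097
Newton–Raphson from ψ = 0.5:
  ψ = 0.500: g = 0.1842, g' = -0.541 → ψ = 0.840
  ψ = 0.840: g = 0.0101, g' = -0.542 → ψ = 0.859
Converged at ψ = 0.859.

ψ = 0.859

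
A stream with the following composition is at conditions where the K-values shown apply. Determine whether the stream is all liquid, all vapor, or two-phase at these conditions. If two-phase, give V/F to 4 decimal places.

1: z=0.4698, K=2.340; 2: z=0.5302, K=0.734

all vapor

ΣzᵢKᵢ = 1.4885; Σzᵢ/Kᵢ = 0.9231.
Since Σzᵢ/Kᵢ < 1 the mixture is above its dew point — single vapor phase.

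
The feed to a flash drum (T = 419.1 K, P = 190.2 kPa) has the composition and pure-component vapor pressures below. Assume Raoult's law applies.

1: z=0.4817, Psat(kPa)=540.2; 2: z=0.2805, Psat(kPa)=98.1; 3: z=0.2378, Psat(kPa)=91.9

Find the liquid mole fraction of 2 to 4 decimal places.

Raoult's law: Kᵢ = Pᵢˢᵃᵗ/P = Pᵢˢᵃᵗ/190.2.
  K_1 = 540.2/190.2 = 2.840168, K_2 = 98.1/190.2 = 0.515773, K_3 = 91.9/190.2 = 0.483176
Material balance + equilibrium reduce to Σ zᵢ(Kᵢ−1)/(1+ψ(Kᵢ−1)) = 0.
Feasibility: ΣzᵢKᵢ = 1.6277, Σzᵢ/Kᵢ = 1.2056 — both > 1, two phases present.
Newton–Raphson from ψ = 0.35:
  ψ = 0.3500: g = 0.22557, g' = -0.7935 → ψ = 0.6343
  ψ = 0.6343: g = 0.03014, g' = -0.6249 → ψ = 0.6825
  ψ = 0.6825: g = 0.00017, g' = -0.6189 → ψ = 0.6828
Converged at ψ = 0.6828.
Compositions from xᵢ = zᵢ/(1+ψ(Kᵢ−1)), yᵢ = Kᵢxᵢ:
  1: x = 0.2135, y = 0.6063
  2: x = 0.4190, y = 0.2161
  3: x = 0.3675, y = 0.1776

x_2 = 0.4190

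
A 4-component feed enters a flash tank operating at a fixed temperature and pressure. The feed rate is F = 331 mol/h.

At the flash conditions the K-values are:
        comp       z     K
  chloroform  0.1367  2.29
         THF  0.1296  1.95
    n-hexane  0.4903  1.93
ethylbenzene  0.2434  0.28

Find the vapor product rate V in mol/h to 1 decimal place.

V = 266.5 mol/h

Rachford–Rice: g(V/F) = Σ zᵢ(Kᵢ−1)/(1+V/F(Kᵢ−1)) = 0.
g(0) = ΣzᵢKᵢ − 1 = 0.5802 and g(1) = 1 − Σzᵢ/Kᵢ = -0.2495, so a root lies in (0, 1).
Newton–Raphson from V/F = 0.5:
  V/F = 0.5000: g = 0.22809, g' = -0.6435 → V/F = 0.8545
  V/F = 0.8545: g = -0.04954, g' = -1.0710 → V/F = 0.8082
  V/F = 0.8082: g = -0.00288, g' = -0.9520 → V/F = 0.8052
Converged at V/F = 0.8052.
Then V = V/F·F = 0.8052·331 = 266.5 mol/h and L = F − V = 64.5 mol/h.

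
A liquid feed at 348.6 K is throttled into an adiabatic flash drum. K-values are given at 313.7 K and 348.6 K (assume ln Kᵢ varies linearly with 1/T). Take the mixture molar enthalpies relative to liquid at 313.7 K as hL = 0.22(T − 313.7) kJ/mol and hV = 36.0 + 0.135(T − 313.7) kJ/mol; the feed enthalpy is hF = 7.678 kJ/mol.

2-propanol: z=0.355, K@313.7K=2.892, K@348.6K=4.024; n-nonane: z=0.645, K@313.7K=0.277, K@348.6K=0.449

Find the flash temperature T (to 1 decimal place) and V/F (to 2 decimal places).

Adiabatic flash: solve Rachford–Rice at each trial T, then check hF = ψ·hV(T) + (1−ψ)·hL(T).
  T = 313.7 K: K = (2.892, 0.277), RR gives ψ = 0.150, H_out = 5.404 kJ/mol
  T = 348.6 K: K = (4.024, 0.449), RR gives ψ = 0.431, H_out = 21.915 kJ/mol
  T = 331.1 K: K = (3.440, 0.357), RR gives ψ = 0.288, H_out = 13.758 kJ/mol
  T = 322.4 K: K = (3.161, 0.316), RR gives ψ = 0.220, H_out = 9.679 kJ/mol
  T = 318.0 K: K = (3.024, 0.296), RR gives ψ = 0.185, H_out = 7.551 kJ/mol
  T = 320.2 K: K = (3.092, 0.306), RR gives ψ = 0.203, H_out = 8.622 kJ/mol
Linear interpolation between T = 318.0 (H_out = 7.551) and T = 320.2 (H_out = 8.622) on hF = 7.678 gives T ≈ 318.3 K, at which ψ = 0.19.

T = 318.3 K, V/F = 0.19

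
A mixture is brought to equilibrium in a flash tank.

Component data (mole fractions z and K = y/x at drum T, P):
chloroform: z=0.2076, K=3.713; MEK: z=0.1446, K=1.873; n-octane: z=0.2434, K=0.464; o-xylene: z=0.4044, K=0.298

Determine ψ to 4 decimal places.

Iterate (Newton) starting at ψ = 0.35:
  ψ = 0.3500: g = -0.15136, g' = -0.9229 → ψ = 0.1860
  ψ = 0.1860: g = 0.01150, g' = -1.1064 → ψ = 0.1964
  ψ = 0.1964: g = 0.00011, g' = -1.0861 → ψ = 0.1965
Converged at ψ = 0.1965.

ψ = 0.1965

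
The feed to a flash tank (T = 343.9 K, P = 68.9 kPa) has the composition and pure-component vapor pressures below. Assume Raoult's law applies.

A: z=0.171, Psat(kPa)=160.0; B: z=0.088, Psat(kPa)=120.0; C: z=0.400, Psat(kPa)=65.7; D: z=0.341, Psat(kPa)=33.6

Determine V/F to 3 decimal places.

V/F = 0.268

Raoult's law: Kᵢ = Pᵢˢᵃᵗ/P = Pᵢˢᵃᵗ/68.9.
  K_A = 160.0/68.9 = 2.32221, K_B = 120.0/68.9 = 1.74165, K_C = 65.7/68.9 = 0.95356, K_D = 33.6/68.9 = 0.48766
Material balance + equilibrium reduce to Σ zᵢ(Kᵢ−1)/(1+V/F(Kᵢ−1)) = 0.
g(0) = ΣzᵢKᵢ − 1 = 0.098 and g(1) = 1 − Σzᵢ/Kᵢ = -0.243, so a root lies in (0, 1).
Newton–Raphson from V/F = 0.5:
  V/F = 0.500: g = -0.0702, g' = -0.297 → V/F = 0.264
  V/F = 0.264: g = 0.0015, g' = -0.319 → V/F = 0.268
Converged at V/F = 0.268.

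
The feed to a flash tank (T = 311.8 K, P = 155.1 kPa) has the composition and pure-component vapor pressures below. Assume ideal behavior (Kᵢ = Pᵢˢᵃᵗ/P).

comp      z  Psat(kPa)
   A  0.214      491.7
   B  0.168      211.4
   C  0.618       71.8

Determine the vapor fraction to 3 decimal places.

Raoult's law: Kᵢ = Pᵢˢᵃᵗ/P = Pᵢˢᵃᵗ/155.1.
  K_A = 491.7/155.1 = 3.17021, K_B = 211.4/155.1 = 1.36299, K_C = 71.8/155.1 = 0.46293
Newton iteration, ψ⁰ = 0.5:
  ψ = 0.500: g = -0.1794, g' = -0.581 → ψ = 0.191
  ψ = 0.191: g = 0.0154, g' = -0.744 → ψ = 0.212
Converged at ψ = 0.212.

ψ = 0.212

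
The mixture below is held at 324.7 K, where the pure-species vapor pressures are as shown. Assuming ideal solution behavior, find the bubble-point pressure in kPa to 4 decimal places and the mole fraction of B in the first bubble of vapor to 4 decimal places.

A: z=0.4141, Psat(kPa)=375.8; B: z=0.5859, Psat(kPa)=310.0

Pbub = 337.2478 kPa, y_B = 0.5386

At the bubble point ψ → 0, so ΣzᵢKᵢ = 1 with Kᵢ = Pᵢˢᵃᵗ/P ⇒ P = ΣzᵢPᵢˢᵃᵗ.
P = 0.4141·375.8 + 0.5859·310.0 = 337.2478 kPa
yᵢ = zᵢPᵢˢᵃᵗ/P ⇒ y_B = 0.5859·310.0/337.2478 = 0.5386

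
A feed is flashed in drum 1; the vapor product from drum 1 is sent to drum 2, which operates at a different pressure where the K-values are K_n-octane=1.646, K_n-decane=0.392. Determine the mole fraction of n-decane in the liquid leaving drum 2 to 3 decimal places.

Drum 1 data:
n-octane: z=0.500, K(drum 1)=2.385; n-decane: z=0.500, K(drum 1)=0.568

x_n-decane (drum 2) = 0.515

Drum 1:
Material balance + equilibrium reduce to Σ zᵢ(Kᵢ−1)/(1+ψ₁(Kᵢ−1)) = 0.
Feasibility: ΣzᵢKᵢ = 1.476, Σzᵢ/Kᵢ = 1.090 — both > 1, two phases present.
Newton–Raphson from ψ₁ = 0.5:
  ψ₁ = 0.500: g = 0.1336, g' = -0.487 → ψ₁ = 0.775
  ψ₁ = 0.775: g = 0.0094, g' = -0.434 → ψ₁ = 0.796
Converged at ψ₁ = 0.796.
Drum-1 compositions:
  n-octane: x = 0.238, y = 0.567
  n-decane: x = 0.762, y = 0.433
Drum-2 feed = drum-1 vapor: z₂ = (0.5670, 0.4330).
Drum 2:
Let ψ₂ = V/F and solve Σ zᵢ(Kᵢ−1)/(1+ψ₂(Kᵢ−1)) = 0.
Feasibility: ΣzᵢKᵢ = 1.103, Σzᵢ/Kᵢ = 1.449 — both > 1, two phases present.
Newton iteration, ψ₂⁰ = 0.5:
  ψ₂ = 0.500: g = -0.1013, g' = -0.466 → ψ₂ = 0.282
  ψ₂ = 0.282: g = -0.0080, g' = -0.403 → ψ₂ = 0.263
  ψ₂ = 0.263: g = -0.0000, g' = -0.400 → ψ₂ = 0.262
Converged at ψ₂ = 0.262.
  n-octane: x = 0.485, y = 0.798
  n-decane: x = 0.515, y = 0.202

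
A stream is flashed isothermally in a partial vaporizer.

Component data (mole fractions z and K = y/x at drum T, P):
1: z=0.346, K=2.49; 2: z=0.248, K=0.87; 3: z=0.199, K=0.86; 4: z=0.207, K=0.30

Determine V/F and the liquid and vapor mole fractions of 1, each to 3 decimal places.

V/F = 0.516, x_1 = 0.196, y_1 = 0.487

Newton–Raphson from V/F = 0.37:
  V/F = 0.370: g = 0.0735, g' = -0.513 → V/F = 0.513
  V/F = 0.513: g = 0.0014, g' = -0.503 → V/F = 0.516
Converged at V/F = 0.516.
Compositions from xᵢ = zᵢ/(1+V/F(Kᵢ−1)), yᵢ = Kᵢxᵢ:
  1: x = 0.196, y = 0.487
  2: x = 0.266, y = 0.231
  3: x = 0.214, y = 0.184
  4: x = 0.324, y = 0.097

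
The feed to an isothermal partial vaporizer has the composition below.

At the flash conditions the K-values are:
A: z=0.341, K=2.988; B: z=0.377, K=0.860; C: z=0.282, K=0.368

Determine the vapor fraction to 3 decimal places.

ψ = 0.539

Newton iteration, ψ⁰ = 0.51:
  ψ = 0.510: g = 0.0168, g' = -0.586 → ψ = 0.539
Converged at ψ = 0.539.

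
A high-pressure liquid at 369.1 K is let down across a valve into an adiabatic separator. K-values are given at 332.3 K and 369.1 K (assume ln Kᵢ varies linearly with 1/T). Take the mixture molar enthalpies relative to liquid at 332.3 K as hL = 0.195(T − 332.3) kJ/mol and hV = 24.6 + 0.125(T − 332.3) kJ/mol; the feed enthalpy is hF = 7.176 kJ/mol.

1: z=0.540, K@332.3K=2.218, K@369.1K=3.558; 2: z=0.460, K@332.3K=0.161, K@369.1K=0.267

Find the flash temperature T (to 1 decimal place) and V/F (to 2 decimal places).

Adiabatic flash: solve Rachford–Rice at each trial T, then check hF = ψ·hV(T) + (1−ψ)·hL(T).
  T = 332.3 K: K = (2.218, 0.161), RR gives ψ = 0.266, H_out = 6.542 kJ/mol
  T = 369.1 K: K = (3.558, 0.267), RR gives ψ = 0.557, H_out = 19.441 kJ/mol
  T = 350.7 K: K = (2.844, 0.210), RR gives ψ = 0.434, H_out = 13.710 kJ/mol
  T = 341.5 K: K = (2.520, 0.185), RR gives ψ = 0.360, H_out = 10.409 kJ/mol
  T = 336.9 K: K = (2.366, 0.173), RR gives ψ = 0.316, H_out = 8.567 kJ/mol
  T = 334.6 K: K = (2.291, 0.167), RR gives ψ = 0.292, H_out = 7.581 kJ/mol
Linear interpolation between T = 332.3 (H_out = 6.542) and T = 334.6 (H_out = 7.581) on hF = 7.176 gives T ≈ 333.7 K, at which ψ = 0.28.

T = 333.7 K, V/F = 0.28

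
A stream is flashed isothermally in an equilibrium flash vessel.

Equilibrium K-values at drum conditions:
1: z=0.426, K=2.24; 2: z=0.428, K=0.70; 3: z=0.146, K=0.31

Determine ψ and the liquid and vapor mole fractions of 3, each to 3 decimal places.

ψ = 0.546, x_3 = 0.234, y_3 = 0.073

Material balance + equilibrium reduce to Σ zᵢ(Kᵢ−1)/(1+ψ(Kᵢ−1)) = 0.
g(0) = ΣzᵢKᵢ − 1 = 0.299 and g(1) = 1 − Σzᵢ/Kᵢ = -0.273, so a root lies in (0, 1).
Newton–Raphson from ψ = 0.5:
  ψ = 0.500: g = 0.0212, g' = -0.465 → ψ = 0.546
Converged at ψ = 0.546.
Compositions from xᵢ = zᵢ/(1+ψ(Kᵢ−1)), yᵢ = Kᵢxᵢ:
  1: x = 0.254, y = 0.569
  2: x = 0.512, y = 0.358
  3: x = 0.234, y = 0.073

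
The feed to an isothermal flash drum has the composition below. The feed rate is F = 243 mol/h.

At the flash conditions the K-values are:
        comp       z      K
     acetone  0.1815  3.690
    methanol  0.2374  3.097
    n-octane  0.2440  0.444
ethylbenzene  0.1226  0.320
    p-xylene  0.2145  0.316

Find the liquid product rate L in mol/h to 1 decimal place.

L = 142.3 mol/h

Rachford–Rice: g(V/F) = Σ zᵢ(Kᵢ−1)/(1+V/F(Kᵢ−1)) = 0.
g(0) = ΣzᵢKᵢ − 1 = 0.6203 and g(1) = 1 − Σzᵢ/Kᵢ = -0.7373, so a root lies in (0, 1).
Newton–Raphson from V/F = 0.5:
  V/F = 0.5000: g = -0.08597, g' = -0.9942 → V/F = 0.4135
  V/F = 0.4135: g = 0.00101, g' = -1.0258 → V/F = 0.4145
Converged at V/F = 0.4145.
Then V = V/F·F = 0.4145·243 = 100.7 mol/h and L = F − V = 142.3 mol/h.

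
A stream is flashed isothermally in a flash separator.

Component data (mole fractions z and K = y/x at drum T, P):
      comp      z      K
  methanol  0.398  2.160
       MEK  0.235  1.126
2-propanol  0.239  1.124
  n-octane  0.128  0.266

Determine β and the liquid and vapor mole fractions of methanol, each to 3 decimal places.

β = 0.903, x_methanol = 0.194, y_methanol = 0.420

Iterate (Newton) starting at β = 0.36:
  β = 0.360: g = 0.2547, g' = -0.401 → β = 0.996
  β = 0.996: g = -0.0821, g' = -1.073 → β = 0.919
  β = 0.919: g = -0.0122, g' = -0.783 → β = 0.904
  β = 0.904: g = -0.0003, g' = -0.742 → β = 0.903
Converged at β = 0.903.
Compositions from xᵢ = zᵢ/(1+β(Kᵢ−1)), yᵢ = Kᵢxᵢ:
  methanol: x = 0.194, y = 0.420
  MEK: x = 0.211, y = 0.238
  2-propanol: x = 0.215, y = 0.242
  n-octane: x = 0.380, y = 0.101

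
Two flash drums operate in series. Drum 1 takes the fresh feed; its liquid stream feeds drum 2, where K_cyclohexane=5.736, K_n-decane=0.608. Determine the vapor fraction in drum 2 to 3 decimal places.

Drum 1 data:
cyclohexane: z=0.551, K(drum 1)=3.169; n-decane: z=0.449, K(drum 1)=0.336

Drum 1:
Rachford–Rice: g(ψ₁) = Σ zᵢ(Kᵢ−1)/(1+ψ₁(Kᵢ−1)) = 0.
Feasibility: ΣzᵢKᵢ = 1.897, Σzᵢ/Kᵢ = 1.510 — both > 1, two phases present.
Binary case is linear: z₁(K₁−1)(1+ψ₁(K₂−1)) + z₂(K₂−1)(1+ψ₁(K₁−1)) = 0
⇒ ψ₁ = [z₁(K₁−1)+z₂(K₂−1)] / [−(K₁−1)(K₂−1)] = 0.8970/1.4402 = 0.623
Drum-1 compositions:
  cyclohexane: x = 0.234, y = 0.743
  n-decane: x = 0.766, y = 0.257
Drum-2 feed = drum-1 liquid: z₂ = (0.2344, 0.7656).
Drum 2:
Material balance + equilibrium reduce to Σ zᵢ(Kᵢ−1)/(1+ψ₂(Kᵢ−1)) = 0.
g(0) = ΣzᵢKᵢ − 1 = 0.810 and g(1) = 1 − Σzᵢ/Kᵢ = -0.300, so a root lies in (0, 1).
Binary case is linear: z₁(K₁−1)(1+ψ₂(K₂−1)) + z₂(K₂−1)(1+ψ₂(K₁−1)) = 0
⇒ ψ₂ = [z₁(K₁−1)+z₂(K₂−1)] / [−(K₁−1)(K₂−1)] = 0.8099/1.8565 = 0.436
  cyclohexane: x = 0.076, y = 0.438
  n-decane: x = 0.924, y = 0.562

V/F (drum 2) = 0.436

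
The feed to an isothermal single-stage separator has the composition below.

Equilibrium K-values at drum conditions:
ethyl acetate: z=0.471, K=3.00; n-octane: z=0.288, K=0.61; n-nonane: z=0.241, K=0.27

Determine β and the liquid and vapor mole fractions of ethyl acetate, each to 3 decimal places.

β = 0.564, x_ethyl acetate = 0.221, y_ethyl acetate = 0.664

Newton–Raphson from β = 0.5:
  β = 0.500: g = 0.0544, g' = -0.857 → β = 0.563
  β = 0.563: g = 0.0001, g' = -0.859 → β = 0.564
Converged at β = 0.564.
Compositions from xᵢ = zᵢ/(1+β(Kᵢ−1)), yᵢ = Kᵢxᵢ:
  ethyl acetate: x = 0.221, y = 0.664
  n-octane: x = 0.369, y = 0.225
  n-nonane: x = 0.409, y = 0.111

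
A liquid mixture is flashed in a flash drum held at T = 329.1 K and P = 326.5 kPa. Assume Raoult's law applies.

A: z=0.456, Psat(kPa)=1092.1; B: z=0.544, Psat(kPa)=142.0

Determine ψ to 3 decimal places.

ψ = 0.575

Raoult's law: Kᵢ = Pᵢˢᵃᵗ/P = Pᵢˢᵃᵗ/326.5.
  K_A = 1092.1/326.5 = 3.34487, K_B = 142.0/326.5 = 0.43492
Material balance + equilibrium reduce to Σ zᵢ(Kᵢ−1)/(1+ψ(Kᵢ−1)) = 0.
Feasibility: ΣzᵢKᵢ = 1.762, Σzᵢ/Kᵢ = 1.387 — both > 1, two phases present.
Binary case is linear: z₁(K₁−1)(1+ψ(K₂−1)) + z₂(K₂−1)(1+ψ(K₁−1)) = 0
⇒ ψ = [z₁(K₁−1)+z₂(K₂−1)] / [−(K₁−1)(K₂−1)] = 0.7619/1.3250 = 0.575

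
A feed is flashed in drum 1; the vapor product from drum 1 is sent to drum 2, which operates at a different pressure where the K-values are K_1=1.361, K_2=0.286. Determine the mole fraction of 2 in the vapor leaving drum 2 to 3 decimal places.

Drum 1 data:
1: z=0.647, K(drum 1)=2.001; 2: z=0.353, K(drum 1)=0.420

Drum 1:
Rachford–Rice: g(ψ₁) = Σ zᵢ(Kᵢ−1)/(1+ψ₁(Kᵢ−1)) = 0.
g(0) = ΣzᵢKᵢ − 1 = 0.443 and g(1) = 1 − Σzᵢ/Kᵢ = -0.164, so a root lies in (0, 1).
Binary case is linear: z₁(K₁−1)(1+ψ₁(K₂−1)) + z₂(K₂−1)(1+ψ₁(K₁−1)) = 0
⇒ ψ₁ = [z₁(K₁−1)+z₂(K₂−1)] / [−(K₁−1)(K₂−1)] = 0.4429/0.5806 = 0.763
Drum-1 compositions:
  1: x = 0.367, y = 0.734
  2: x = 0.633, y = 0.266
Drum-2 feed = drum-1 vapor: z₂ = (0.7341, 0.2659).
Drum 2:
Let ψ₂ = V/F and solve Σ zᵢ(Kᵢ−1)/(1+ψ₂(Kᵢ−1)) = 0.
Feasibility: ΣzᵢKᵢ = 1.075, Σzᵢ/Kᵢ = 1.469 — both > 1, two phases present.
Binary case is linear: z₁(K₁−1)(1+ψ₂(K₂−1)) + z₂(K₂−1)(1+ψ₂(K₁−1)) = 0
⇒ ψ₂ = [z₁(K₁−1)+z₂(K₂−1)] / [−(K₁−1)(K₂−1)] = 0.0751/0.2578 = 0.292
  1: x = 0.664, y = 0.904
  2: x = 0.336, y = 0.096

y_2 (drum 2) = 0.096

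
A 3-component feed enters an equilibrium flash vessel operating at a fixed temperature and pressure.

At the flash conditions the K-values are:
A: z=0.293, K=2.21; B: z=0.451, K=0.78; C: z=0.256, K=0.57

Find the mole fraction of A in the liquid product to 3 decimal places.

Material balance + equilibrium reduce to Σ zᵢ(Kᵢ−1)/(1+ψ(Kᵢ−1)) = 0.
Feasibility: ΣzᵢKᵢ = 1.145, Σzᵢ/Kᵢ = 1.160 — both > 1, two phases present.
Iterate (Newton) starting at ψ = 0.43:
  ψ = 0.430: g = -0.0114, g' = -0.283 → ψ = 0.390
Converged at ψ = 0.390.
Compositions from xᵢ = zᵢ/(1+ψ(Kᵢ−1)), yᵢ = Kᵢxᵢ:
  A: x = 0.199, y = 0.440
  B: x = 0.493, y = 0.385
  C: x = 0.308, y = 0.175

x_A = 0.199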